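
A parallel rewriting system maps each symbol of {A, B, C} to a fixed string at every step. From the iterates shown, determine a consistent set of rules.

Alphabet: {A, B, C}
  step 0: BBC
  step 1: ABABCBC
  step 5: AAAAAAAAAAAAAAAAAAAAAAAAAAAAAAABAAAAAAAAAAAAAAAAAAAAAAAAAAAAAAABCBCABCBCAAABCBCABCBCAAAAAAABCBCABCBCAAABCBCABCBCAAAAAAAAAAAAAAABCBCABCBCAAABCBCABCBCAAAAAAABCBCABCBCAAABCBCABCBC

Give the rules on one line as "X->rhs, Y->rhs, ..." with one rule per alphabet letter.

A->AA, B->AB, C->CBC

  step 0 ⇒ step 1: BBC ⇒ AB·AB·CBC
    B ↦ AB
    C ↦ CBC
    A ↦ AA  (constrained at step 1)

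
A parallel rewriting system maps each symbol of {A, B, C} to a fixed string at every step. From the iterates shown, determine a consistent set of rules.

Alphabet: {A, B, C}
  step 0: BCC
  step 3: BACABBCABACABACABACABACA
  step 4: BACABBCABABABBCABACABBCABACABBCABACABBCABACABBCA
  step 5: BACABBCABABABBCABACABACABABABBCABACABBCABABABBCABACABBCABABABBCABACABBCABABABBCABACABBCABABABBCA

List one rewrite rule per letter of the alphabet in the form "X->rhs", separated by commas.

A->CA, B->BA, C->BB

  step 4 ⇒ step 5: BACABBCABABABBCABACABBCABACABBCABACABBCABACABBCA ⇒ BA·CA·BB·CA·BA·BA·BB·CA·BA·CA·BA·CA·BA·BA·BB·CA·BA·CA·BB·CA·BA·BA·BB·CA·BA·CA·BB·CA·BA·BA·BB·CA·BA·CA·BB·CA·BA·BA·BB·CA·BA·CA·BB·CA·BA·BA·BB·CA
    A ↦ CA
    B ↦ BA
    C ↦ BB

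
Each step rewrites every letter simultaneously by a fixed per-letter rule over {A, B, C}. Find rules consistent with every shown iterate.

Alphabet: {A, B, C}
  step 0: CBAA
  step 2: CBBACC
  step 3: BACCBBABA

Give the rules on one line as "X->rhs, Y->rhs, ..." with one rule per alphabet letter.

A->B, B->C, C->BA

  step 2 ⇒ step 3: CBBACC ⇒ BA·C·C·B·BA·BA
    A ↦ B
    B ↦ C
    C ↦ BA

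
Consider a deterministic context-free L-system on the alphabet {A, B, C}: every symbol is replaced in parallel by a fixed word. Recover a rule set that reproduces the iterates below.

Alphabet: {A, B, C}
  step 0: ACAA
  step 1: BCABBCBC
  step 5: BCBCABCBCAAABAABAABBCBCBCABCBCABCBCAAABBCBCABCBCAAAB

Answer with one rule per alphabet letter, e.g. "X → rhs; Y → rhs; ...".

  step 0 ⇒ step 1: ACAA ⇒ BC·AB·BC·BC
    A ↦ BC
    C ↦ AB
    B ↦ A  (constrained at step 1)

A->BC, B->A, C->AB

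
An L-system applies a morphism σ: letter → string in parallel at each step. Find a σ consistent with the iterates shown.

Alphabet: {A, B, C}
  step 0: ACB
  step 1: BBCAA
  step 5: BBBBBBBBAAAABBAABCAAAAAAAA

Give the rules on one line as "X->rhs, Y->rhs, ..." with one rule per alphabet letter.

  step 0 ⇒ step 1: ACB ⇒ B·BC·AA
    A ↦ B
    B ↦ AA
    C ↦ BC

A->B, B->AA, C->BC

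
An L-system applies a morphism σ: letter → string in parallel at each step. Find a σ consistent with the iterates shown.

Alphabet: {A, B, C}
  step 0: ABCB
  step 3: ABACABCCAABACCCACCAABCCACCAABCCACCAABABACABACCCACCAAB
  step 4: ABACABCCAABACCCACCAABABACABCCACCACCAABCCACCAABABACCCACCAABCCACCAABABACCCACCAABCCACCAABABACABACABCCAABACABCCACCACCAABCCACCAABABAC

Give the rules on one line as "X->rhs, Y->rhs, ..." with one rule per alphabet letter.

  step 3 ⇒ step 4: ABACABCCAABACCCACCAABCCACCAABCCACCAABABACABACCCACCAAB ⇒ AB·AC·AB·CCA·AB·AC·CCA·CCA·AB·AB·AC·AB·CCA·CCA·CCA·AB·CCA·CCA·AB·AB·AC·CCA·CCA·AB·CCA·CCA·AB·AB·AC·CCA·CCA·AB·CCA·CCA·AB·AB·AC·AB·AC·AB·CCA·AB·AC·AB·CCA·CCA·CCA·AB·CCA·CCA·AB·AB·AC
    A ↦ AB
    B ↦ AC
    C ↦ CCA

A->AB, B->AC, C->CCA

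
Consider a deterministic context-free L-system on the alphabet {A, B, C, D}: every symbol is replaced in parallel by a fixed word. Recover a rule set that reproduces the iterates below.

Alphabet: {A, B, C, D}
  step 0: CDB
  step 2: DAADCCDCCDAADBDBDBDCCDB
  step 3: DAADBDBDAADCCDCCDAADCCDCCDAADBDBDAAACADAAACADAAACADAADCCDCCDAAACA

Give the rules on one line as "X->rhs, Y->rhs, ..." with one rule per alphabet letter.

A->DB, B->ACA, C->DCC, D->DAA

  step 2 ⇒ step 3: DAADCCDCCDAADBDBDBDCCDB ⇒ DAA·DB·DB·DAA·DCC·DCC·DAA·DCC·DCC·DAA·DB·DB·DAA·ACA·DAA·ACA·DAA·ACA·DAA·DCC·DCC·DAA·ACA
    A ↦ DB
    B ↦ ACA
    C ↦ DCC
    D ↦ DAA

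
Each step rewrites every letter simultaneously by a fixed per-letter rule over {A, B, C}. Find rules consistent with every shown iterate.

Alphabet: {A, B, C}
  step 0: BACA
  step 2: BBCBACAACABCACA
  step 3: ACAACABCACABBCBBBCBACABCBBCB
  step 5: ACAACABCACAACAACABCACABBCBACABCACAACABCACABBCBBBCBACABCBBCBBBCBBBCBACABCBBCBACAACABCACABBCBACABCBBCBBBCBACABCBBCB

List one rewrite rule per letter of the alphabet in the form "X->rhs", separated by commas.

A->B, B->ACA, C->BC

  step 2 ⇒ step 3: BBCBACAACABCACA ⇒ ACA·ACA·BC·ACA·B·BC·B·B·BC·B·ACA·BC·B·BC·B
    A ↦ B
    B ↦ ACA
    C ↦ BC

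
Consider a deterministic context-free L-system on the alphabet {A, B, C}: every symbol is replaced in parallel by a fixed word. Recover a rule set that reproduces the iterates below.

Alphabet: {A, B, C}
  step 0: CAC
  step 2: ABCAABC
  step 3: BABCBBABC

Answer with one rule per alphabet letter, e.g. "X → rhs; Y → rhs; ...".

A->B, B->A, C->BC

  step 2 ⇒ step 3: ABCAABC ⇒ B·A·BC·B·B·A·BC
    A ↦ B
    B ↦ A
    C ↦ BC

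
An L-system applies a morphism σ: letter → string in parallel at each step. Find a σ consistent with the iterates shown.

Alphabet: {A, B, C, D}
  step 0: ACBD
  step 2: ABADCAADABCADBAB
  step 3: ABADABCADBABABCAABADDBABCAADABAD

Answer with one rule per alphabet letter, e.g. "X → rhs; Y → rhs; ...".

A->AB, B->AD, C->DB, D->CA

  step 2 ⇒ step 3: ABADCAADABCADBAB ⇒ AB·AD·AB·CA·DB·AB·AB·CA·AB·AD·DB·AB·CA·AD·AB·AD
    A ↦ AB
    B ↦ AD
    C ↦ DB
    D ↦ CA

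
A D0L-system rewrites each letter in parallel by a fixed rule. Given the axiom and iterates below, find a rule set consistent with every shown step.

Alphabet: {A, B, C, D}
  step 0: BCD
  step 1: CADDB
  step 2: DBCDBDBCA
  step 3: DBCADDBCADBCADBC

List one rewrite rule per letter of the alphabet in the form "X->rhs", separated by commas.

A->BC, B->CA, C->D, D->DB

  step 2 ⇒ step 3: DBCDBDBCA ⇒ DB·CA·D·DB·CA·DB·CA·D·BC
    A ↦ BC
    B ↦ CA
    C ↦ D
    D ↦ DB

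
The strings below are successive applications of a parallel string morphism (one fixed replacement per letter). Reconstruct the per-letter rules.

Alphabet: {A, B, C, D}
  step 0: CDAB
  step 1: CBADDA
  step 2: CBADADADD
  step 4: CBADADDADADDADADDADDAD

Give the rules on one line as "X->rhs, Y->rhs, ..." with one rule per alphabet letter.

A->D, B->A, C->CB, D->AD

  step 1 ⇒ step 2: CBADDA ⇒ CB·A·D·AD·AD·D
    A ↦ D
    B ↦ A
    C ↦ CB
    D ↦ AD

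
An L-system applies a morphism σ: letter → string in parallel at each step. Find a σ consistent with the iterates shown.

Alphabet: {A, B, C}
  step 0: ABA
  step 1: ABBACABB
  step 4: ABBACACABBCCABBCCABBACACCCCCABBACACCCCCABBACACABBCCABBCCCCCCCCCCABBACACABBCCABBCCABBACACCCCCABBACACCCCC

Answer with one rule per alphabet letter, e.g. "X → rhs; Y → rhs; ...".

A->ABB, B->AC, C->CC

  step 0 ⇒ step 1: ABA ⇒ ABB·AC·ABB
    A ↦ ABB
    B ↦ AC
    C ↦ CC  (constrained at step 1)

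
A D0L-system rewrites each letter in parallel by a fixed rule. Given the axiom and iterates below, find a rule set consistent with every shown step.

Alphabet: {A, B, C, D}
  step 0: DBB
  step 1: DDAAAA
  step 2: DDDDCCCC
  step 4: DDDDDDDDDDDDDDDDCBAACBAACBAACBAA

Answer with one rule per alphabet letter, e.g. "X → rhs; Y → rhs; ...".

  step 1 ⇒ step 2: DDAAAA ⇒ DD·DD·C·C·C·C
    A ↦ C
    D ↦ DD
  step 0 ⇒ step 1: DBB ⇒ DD·AA·AA
    B ↦ AA
    C ↦ CB  (constrained at step 2)

A->C, B->AA, C->CB, D->DD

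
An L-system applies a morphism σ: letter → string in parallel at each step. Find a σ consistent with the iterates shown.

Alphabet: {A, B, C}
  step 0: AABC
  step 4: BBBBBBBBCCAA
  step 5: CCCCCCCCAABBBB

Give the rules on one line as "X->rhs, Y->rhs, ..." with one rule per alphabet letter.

A->BB, B->C, C->A

  step 4 ⇒ step 5: BBBBBBBBCCAA ⇒ C·C·C·C·C·C·C·C·A·A·BB·BB
    A ↦ BB
    B ↦ C
    C ↦ A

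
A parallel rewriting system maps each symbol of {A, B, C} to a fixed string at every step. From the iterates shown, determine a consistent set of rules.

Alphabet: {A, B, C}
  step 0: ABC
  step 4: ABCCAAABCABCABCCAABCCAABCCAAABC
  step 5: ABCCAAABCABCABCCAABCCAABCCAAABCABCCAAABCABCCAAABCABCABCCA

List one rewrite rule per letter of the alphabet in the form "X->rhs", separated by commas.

  step 4 ⇒ step 5: ABCCAAABCABCABCCAABCCAABCCAAABC ⇒ ABC·C·A·A·ABC·ABC·ABC·C·A·ABC·C·A·ABC·C·A·A·ABC·ABC·C·A·A·ABC·ABC·C·A·A·ABC·ABC·ABC·C·A
    A ↦ ABC
    B ↦ C
    C ↦ A

A->ABC, B->C, C->A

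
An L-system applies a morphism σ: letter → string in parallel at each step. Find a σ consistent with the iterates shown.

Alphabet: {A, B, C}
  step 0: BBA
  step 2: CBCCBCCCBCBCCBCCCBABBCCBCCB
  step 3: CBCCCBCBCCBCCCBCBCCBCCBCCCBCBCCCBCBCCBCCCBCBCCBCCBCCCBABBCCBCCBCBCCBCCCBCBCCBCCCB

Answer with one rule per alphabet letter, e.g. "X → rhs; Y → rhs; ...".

  step 2 ⇒ step 3: CBCCBCCCBCBCCBCCCBABBCCBCCB ⇒ CBC·CCB·CBC·CBC·CCB·CBC·CBC·CBC·CCB·CBC·CCB·CBC·CBC·CCB·CBC·CBC·CBC·CCB·ABB·CCB·CCB·CBC·CBC·CCB·CBC·CBC·CCB
    A ↦ ABB
    B ↦ CCB
    C ↦ CBC

A->ABB, B->CCB, C->CBC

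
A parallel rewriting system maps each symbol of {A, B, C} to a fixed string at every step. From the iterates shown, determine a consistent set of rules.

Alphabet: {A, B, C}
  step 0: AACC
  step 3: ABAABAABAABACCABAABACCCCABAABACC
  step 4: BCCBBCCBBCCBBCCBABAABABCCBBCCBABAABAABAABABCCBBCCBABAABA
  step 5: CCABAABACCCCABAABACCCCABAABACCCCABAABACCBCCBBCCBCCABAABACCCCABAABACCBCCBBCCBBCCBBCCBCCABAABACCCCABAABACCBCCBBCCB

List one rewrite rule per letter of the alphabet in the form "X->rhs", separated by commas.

  step 4 ⇒ step 5: BCCBBCCBBCCBBCCBABAABABCCBBCCBABAABAABAABABCCBBCCBABAABA ⇒ CC·ABA·ABA·CC·CC·ABA·ABA·CC·CC·ABA·ABA·CC·CC·ABA·ABA·CC·B·CC·B·B·CC·B·CC·ABA·ABA·CC·CC·ABA·ABA·CC·B·CC·B·B·CC·B·B·CC·B·B·CC·B·CC·ABA·ABA·CC·CC·ABA·ABA·CC·B·CC·B·B·CC·B
    A ↦ B
    B ↦ CC
    C ↦ ABA

A->B, B->CC, C->ABA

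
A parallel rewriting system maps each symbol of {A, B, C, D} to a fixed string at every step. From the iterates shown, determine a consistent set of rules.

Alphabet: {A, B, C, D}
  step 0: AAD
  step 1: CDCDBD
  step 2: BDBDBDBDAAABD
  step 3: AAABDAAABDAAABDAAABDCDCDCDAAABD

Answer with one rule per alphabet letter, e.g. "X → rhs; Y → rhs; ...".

  step 2 ⇒ step 3: BDBDBDBDAAABD ⇒ AAA·BD·AAA·BD·AAA·BD·AAA·BD·CD·CD·CD·AAA·BD
    A ↦ CD
    B ↦ AAA
    D ↦ BD
  step 1 ⇒ step 2: CDCDBD ⇒ BD·BD·BD·BD·AAA·BD
    C ↦ BD

A->CD, B->AAA, C->BD, D->BD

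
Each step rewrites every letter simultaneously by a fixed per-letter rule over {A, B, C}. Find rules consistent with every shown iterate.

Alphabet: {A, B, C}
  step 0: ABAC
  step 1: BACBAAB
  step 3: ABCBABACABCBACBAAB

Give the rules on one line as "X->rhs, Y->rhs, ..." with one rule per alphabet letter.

  step 0 ⇒ step 1: ABAC ⇒ BA·C·BA·AB
    A ↦ BA
    B ↦ C
    C ↦ AB

A->BA, B->C, C->AB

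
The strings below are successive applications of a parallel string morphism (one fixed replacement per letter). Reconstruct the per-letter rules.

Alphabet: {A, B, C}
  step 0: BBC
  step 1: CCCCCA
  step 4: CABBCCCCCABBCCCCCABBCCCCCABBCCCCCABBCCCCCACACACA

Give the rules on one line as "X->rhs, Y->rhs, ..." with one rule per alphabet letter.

  step 0 ⇒ step 1: BBC ⇒ CC·CC·CA
    B ↦ CC
    C ↦ CA
    A ↦ BB  (constrained at step 1)

A->BB, B->CC, C->CA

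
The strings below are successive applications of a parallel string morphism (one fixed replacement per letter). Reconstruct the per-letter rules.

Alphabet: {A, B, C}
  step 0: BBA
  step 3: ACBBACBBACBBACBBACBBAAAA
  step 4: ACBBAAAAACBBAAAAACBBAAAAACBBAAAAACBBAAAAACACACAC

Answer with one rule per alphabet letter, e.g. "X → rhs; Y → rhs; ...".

A->AC, B->AA, C->BB

  step 3 ⇒ step 4: ACBBACBBACBBACBBACBBAAAA ⇒ AC·BB·AA·AA·AC·BB·AA·AA·AC·BB·AA·AA·AC·BB·AA·AA·AC·BB·AA·AA·AC·AC·AC·AC
    A ↦ AC
    B ↦ AA
    C ↦ BB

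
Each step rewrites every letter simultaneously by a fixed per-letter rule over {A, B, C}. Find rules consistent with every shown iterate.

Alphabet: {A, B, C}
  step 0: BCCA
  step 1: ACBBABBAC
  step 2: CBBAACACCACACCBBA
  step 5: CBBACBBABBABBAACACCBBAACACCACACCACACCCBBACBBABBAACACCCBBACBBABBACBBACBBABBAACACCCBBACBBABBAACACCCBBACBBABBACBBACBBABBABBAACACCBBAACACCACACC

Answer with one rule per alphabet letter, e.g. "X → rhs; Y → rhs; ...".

A->C, B->AC, C->BBA

  step 1 ⇒ step 2: ACBBABBAC ⇒ C·BBA·AC·AC·C·AC·AC·C·BBA
    A ↦ C
    B ↦ AC
    C ↦ BBA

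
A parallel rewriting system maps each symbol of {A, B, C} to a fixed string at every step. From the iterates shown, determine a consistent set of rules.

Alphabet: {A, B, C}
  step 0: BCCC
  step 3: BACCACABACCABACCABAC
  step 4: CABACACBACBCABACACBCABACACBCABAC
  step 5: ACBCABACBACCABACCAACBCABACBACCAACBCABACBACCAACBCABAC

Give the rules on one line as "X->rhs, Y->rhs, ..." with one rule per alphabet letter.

A->B, B->CA, C->AC

  step 4 ⇒ step 5: CABACACBACBCABACACBCABACACBCABAC ⇒ AC·B·CA·B·AC·B·AC·CA·B·AC·CA·AC·B·CA·B·AC·B·AC·CA·AC·B·CA·B·AC·B·AC·CA·AC·B·CA·B·AC
    A ↦ B
    B ↦ CA
    C ↦ AC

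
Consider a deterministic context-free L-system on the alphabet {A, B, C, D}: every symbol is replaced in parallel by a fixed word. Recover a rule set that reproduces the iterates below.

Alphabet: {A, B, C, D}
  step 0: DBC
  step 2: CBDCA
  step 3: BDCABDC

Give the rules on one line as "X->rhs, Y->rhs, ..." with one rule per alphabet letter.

A->C, B->C, C->BD, D->A

  step 2 ⇒ step 3: CBDCA ⇒ BD·C·A·BD·C
    A ↦ C
    B ↦ C
    C ↦ BD
    D ↦ A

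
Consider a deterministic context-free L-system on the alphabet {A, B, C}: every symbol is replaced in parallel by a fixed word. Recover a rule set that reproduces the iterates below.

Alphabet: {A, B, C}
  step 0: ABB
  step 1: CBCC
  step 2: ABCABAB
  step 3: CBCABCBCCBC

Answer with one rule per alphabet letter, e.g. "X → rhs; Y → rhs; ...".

  step 2 ⇒ step 3: ABCABAB ⇒ CB·C·AB·CB·C·CB·C
    A ↦ CB
    B ↦ C
    C ↦ AB

A->CB, B->C, C->AB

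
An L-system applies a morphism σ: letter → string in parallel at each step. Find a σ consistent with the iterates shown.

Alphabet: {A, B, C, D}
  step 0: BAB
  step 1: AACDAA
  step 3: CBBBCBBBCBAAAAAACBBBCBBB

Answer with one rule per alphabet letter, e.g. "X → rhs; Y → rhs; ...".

  step 0 ⇒ step 1: BAB ⇒ AA·CD·AA
    A ↦ CD
    B ↦ AA
    C ↦ CB  (constrained at step 1)
    D ↦ BB  (constrained at step 1)

A->CD, B->AA, C->CB, D->BB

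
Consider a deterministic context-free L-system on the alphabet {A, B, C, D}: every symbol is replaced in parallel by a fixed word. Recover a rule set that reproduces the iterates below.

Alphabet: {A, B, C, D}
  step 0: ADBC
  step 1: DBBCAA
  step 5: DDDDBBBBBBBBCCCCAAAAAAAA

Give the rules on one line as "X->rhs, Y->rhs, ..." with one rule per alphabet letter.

  step 0 ⇒ step 1: ADBC ⇒ D·BB·C·AA
    A ↦ D
    B ↦ C
    C ↦ AA
    D ↦ BB

A->D, B->C, C->AA, D->BB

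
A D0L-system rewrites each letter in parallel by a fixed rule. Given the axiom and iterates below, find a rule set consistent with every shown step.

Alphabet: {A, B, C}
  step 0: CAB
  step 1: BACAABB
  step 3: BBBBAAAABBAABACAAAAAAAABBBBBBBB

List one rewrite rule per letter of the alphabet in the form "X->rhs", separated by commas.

  step 0 ⇒ step 1: CAB ⇒ BAC·AA·BB
    A ↦ AA
    B ↦ BB
    C ↦ BAC

A->AA, B->BB, C->BAC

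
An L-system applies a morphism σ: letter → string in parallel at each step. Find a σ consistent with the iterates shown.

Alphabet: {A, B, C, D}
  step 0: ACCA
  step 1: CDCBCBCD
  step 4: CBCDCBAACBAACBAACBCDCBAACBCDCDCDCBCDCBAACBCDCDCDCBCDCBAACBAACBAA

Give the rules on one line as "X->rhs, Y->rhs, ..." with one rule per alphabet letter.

A->CD, B->CD, C->CB, D->AA

  step 0 ⇒ step 1: ACCA ⇒ CD·CB·CB·CD
    A ↦ CD
    C ↦ CB
    B ↦ CD  (constrained at step 1)
    D ↦ AA  (constrained at step 1)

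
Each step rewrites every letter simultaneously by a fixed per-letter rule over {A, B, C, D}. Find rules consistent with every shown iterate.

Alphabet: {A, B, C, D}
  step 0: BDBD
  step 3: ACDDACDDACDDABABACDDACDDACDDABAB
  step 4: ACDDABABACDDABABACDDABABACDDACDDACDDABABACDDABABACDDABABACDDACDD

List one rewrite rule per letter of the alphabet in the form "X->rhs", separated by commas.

A->AC, B->DD, C->DD, D->AB

  step 3 ⇒ step 4: ACDDACDDACDDABABACDDACDDACDDABAB ⇒ AC·DD·AB·AB·AC·DD·AB·AB·AC·DD·AB·AB·AC·DD·AC·DD·AC·DD·AB·AB·AC·DD·AB·AB·AC·DD·AB·AB·AC·DD·AC·DD
    A ↦ AC
    B ↦ DD
    C ↦ DD
    D ↦ AB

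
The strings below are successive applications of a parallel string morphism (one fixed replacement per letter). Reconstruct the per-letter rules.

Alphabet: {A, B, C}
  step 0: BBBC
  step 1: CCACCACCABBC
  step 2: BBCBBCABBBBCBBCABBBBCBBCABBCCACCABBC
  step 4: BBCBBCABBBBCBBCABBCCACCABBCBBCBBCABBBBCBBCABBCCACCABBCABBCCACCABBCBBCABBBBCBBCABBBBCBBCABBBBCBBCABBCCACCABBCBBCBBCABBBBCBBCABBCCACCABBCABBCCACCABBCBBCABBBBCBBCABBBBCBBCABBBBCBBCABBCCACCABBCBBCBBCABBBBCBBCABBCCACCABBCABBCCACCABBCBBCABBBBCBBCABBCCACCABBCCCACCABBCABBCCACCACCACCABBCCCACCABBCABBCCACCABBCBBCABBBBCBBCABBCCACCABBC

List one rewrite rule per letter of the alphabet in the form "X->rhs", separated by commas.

  step 1 ⇒ step 2: CCACCACCABBC ⇒ BBC·BBC·ABB·BBC·BBC·ABB·BBC·BBC·ABB·CCA·CCA·BBC
    A ↦ ABB
    B ↦ CCA
    C ↦ BBC

A->ABB, B->CCA, C->BBC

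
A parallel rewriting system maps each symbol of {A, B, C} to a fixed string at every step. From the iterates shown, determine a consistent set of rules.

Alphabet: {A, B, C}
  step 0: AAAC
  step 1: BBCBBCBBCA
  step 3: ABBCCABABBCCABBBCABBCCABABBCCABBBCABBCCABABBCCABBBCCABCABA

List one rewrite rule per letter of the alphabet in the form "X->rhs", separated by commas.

  step 0 ⇒ step 1: AAAC ⇒ BBC·BBC·BBC·A
    A ↦ BBC
    C ↦ A
    B ↦ CAB  (constrained at step 1)

A->BBC, B->CAB, C->A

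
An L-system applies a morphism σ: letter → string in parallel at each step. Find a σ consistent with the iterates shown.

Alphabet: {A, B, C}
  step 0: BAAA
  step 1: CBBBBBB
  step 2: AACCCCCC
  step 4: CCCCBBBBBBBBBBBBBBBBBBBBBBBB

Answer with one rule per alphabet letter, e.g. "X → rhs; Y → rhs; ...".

  step 1 ⇒ step 2: CBBBBBB ⇒ AA·C·C·C·C·C·C
    B ↦ C
    C ↦ AA
  step 0 ⇒ step 1: BAAA ⇒ C·BB·BB·BB
    A ↦ BB

A->BB, B->C, C->AA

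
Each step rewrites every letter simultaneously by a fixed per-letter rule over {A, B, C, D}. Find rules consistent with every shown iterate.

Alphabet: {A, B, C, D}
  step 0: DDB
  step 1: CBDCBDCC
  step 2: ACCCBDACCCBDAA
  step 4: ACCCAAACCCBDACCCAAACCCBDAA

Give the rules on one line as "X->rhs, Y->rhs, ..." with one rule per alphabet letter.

A->C, B->CC, C->A, D->CBD

  step 1 ⇒ step 2: CBDCBDCC ⇒ A·CC·CBD·A·CC·CBD·A·A
    B ↦ CC
    C ↦ A
    D ↦ CBD
    A ↦ C  (constrained at step 2)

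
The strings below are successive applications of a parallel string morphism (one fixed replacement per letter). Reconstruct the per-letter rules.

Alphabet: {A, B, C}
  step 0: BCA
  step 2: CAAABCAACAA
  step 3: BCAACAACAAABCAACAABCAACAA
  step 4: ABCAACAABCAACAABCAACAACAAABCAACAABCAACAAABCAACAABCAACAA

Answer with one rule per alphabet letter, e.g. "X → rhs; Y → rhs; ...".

  step 3 ⇒ step 4: BCAACAACAAABCAACAABCAACAA ⇒ A·B·CAA·CAA·B·CAA·CAA·B·CAA·CAA·CAA·A·B·CAA·CAA·B·CAA·CAA·A·B·CAA·CAA·B·CAA·CAA
    A ↦ CAA
    B ↦ A
    C ↦ B

A->CAA, B->A, C->B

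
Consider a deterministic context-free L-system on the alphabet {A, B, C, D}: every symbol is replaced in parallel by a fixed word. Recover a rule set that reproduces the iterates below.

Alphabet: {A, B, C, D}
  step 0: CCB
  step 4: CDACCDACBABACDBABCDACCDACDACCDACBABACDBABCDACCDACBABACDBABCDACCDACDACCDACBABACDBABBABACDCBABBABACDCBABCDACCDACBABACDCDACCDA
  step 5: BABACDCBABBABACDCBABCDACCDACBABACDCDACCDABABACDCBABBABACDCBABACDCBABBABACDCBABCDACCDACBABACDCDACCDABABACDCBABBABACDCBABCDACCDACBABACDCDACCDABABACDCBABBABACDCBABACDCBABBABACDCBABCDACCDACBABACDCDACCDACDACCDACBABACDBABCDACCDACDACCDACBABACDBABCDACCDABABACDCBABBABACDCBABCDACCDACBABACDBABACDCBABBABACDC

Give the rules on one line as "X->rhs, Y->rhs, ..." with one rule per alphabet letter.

A->C, B->CDA, C->BAB, D->ACD

  step 4 ⇒ step 5: CDACCDACBABACDBABCDACCDACDACCDACBABACDBABCDACCDACBABACDBABCDACCDACDACCDACBABACDBABBABACDCBABBABACDCBABCDACCDACBABACDCDACCDA ⇒ BAB·ACD·C·BAB·BAB·ACD·C·BAB·CDA·C·CDA·C·BAB·ACD·CDA·C·CDA·BAB·ACD·C·BAB·BAB·ACD·C·BAB·ACD·C·BAB·BAB·ACD·C·BAB·CDA·C·CDA·C·BAB·ACD·CDA·C·CDA·BAB·ACD·C·BAB·BAB·ACD·C·BAB·CDA·C·CDA·C·BAB·ACD·CDA·C·CDA·BAB·ACD·C·BAB·BAB·ACD·C·BAB·ACD·C·BAB·BAB·ACD·C·BAB·CDA·C·CDA·C·BAB·ACD·CDA·C·CDA·CDA·C·CDA·C·BAB·ACD·BAB·CDA·C·CDA·CDA·C·CDA·C·BAB·ACD·BAB·CDA·C·CDA·BAB·ACD·C·BAB·BAB·ACD·C·BAB·CDA·C·CDA·C·BAB·ACD·BAB·ACD·C·BAB·BAB·ACD·C
    A ↦ C
    B ↦ CDA
    C ↦ BAB
    D ↦ ACD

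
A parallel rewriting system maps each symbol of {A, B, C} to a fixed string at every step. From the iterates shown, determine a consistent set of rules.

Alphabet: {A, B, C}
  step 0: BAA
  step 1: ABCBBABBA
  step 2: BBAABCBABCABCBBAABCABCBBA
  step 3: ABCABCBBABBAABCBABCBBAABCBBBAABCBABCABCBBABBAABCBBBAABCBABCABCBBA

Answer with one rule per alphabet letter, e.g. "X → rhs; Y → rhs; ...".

  step 2 ⇒ step 3: BBAABCBABCABCBBAABCABCBBA ⇒ ABC·ABC·BBA·BBA·ABC·B·ABC·BBA·ABC·B·BBA·ABC·B·ABC·ABC·BBA·BBA·ABC·B·BBA·ABC·B·ABC·ABC·BBA
    A ↦ BBA
    B ↦ ABC
    C ↦ B

A->BBA, B->ABC, C->B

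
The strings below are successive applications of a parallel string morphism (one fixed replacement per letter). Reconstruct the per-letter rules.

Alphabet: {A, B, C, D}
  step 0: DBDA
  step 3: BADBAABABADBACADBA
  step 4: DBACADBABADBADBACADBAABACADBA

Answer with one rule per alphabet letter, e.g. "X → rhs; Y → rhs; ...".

A->BA, B->D, C->A, D->CA

  step 3 ⇒ step 4: BADBAABABADBACADBA ⇒ D·BA·CA·D·BA·BA·D·BA·D·BA·CA·D·BA·A·BA·CA·D·BA
    A ↦ BA
    B ↦ D
    C ↦ A
    D ↦ CA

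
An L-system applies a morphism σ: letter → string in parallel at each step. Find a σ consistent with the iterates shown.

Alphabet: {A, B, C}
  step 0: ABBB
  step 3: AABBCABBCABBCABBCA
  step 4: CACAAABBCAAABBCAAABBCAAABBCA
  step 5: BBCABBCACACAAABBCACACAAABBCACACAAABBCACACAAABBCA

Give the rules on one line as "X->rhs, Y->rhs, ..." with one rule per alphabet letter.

A->CA, B->A, C->BB

  step 4 ⇒ step 5: CACAAABBCAAABBCAAABBCAAABBCA ⇒ BB·CA·BB·CA·CA·CA·A·A·BB·CA·CA·CA·A·A·BB·CA·CA·CA·A·A·BB·CA·CA·CA·A·A·BB·CA
    A ↦ CA
    B ↦ A
    C ↦ BB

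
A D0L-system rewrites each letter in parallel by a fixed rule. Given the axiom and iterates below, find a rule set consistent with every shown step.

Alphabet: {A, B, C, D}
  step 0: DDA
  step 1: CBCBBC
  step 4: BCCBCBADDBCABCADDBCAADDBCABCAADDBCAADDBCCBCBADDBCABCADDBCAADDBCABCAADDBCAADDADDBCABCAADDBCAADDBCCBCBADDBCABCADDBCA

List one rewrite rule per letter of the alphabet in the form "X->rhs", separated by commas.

  step 0 ⇒ step 1: DDA ⇒ CB·CB·BC
    A ↦ BC
    D ↦ CB
    B ↦ ADD  (constrained at step 1)
    C ↦ BCA  (constrained at step 1)

A->BC, B->ADD, C->BCA, D->CB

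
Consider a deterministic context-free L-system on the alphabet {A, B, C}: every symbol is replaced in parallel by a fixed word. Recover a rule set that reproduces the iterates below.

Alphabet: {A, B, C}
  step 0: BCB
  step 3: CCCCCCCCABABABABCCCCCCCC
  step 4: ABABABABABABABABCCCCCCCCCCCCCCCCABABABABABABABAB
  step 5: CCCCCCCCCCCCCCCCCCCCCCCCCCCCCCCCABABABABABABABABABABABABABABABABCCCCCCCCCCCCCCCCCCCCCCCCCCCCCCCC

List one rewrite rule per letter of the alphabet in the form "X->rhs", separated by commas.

  step 4 ⇒ step 5: ABABABABABABABABCCCCCCCCCCCCCCCCABABABABABABABAB ⇒ CC·CC·CC·CC·CC·CC·CC·CC·CC·CC·CC·CC·CC·CC·CC·CC·AB·AB·AB·AB·AB·AB·AB·AB·AB·AB·AB·AB·AB·AB·AB·AB·CC·CC·CC·CC·CC·CC·CC·CC·CC·CC·CC·CC·CC·CC·CC·CC
    A ↦ CC
    B ↦ CC
    C ↦ AB

A->CC, B->CC, C->AB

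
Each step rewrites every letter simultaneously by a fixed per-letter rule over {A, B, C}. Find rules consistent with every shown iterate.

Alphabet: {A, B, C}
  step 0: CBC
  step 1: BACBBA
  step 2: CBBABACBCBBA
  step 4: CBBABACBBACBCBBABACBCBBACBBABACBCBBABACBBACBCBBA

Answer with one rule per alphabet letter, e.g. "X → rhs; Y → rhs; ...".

  step 1 ⇒ step 2: BACBBA ⇒ CB·BA·BA·CB·CB·BA
    A ↦ BA
    B ↦ CB
    C ↦ BA

A->BA, B->CB, C->BA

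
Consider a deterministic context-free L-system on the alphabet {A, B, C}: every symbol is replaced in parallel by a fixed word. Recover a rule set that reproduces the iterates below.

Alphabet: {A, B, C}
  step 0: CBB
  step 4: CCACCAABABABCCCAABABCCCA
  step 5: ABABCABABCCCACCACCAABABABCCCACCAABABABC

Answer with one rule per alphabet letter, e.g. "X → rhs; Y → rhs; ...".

  step 4 ⇒ step 5: CCACCAABABABCCCAABABCCCA ⇒ AB·AB·C·AB·AB·C·C·CA·C·CA·C·CA·AB·AB·AB·C·C·CA·C·CA·AB·AB·AB·C
    A ↦ C
    B ↦ CA
    C ↦ AB

A->C, B->CA, C->AB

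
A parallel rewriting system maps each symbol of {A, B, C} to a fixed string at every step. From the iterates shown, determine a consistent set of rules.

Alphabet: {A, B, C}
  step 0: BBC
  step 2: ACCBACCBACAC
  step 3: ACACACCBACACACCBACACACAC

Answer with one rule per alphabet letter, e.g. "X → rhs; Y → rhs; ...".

A->AC, B->CB, C->AC

  step 2 ⇒ step 3: ACCBACCBACAC ⇒ AC·AC·AC·CB·AC·AC·AC·CB·AC·AC·AC·AC
    A ↦ AC
    B ↦ CB
    C ↦ AC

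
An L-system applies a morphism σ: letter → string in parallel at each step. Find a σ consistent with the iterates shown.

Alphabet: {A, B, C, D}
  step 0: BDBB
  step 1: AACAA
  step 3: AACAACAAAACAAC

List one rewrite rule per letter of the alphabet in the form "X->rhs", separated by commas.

  step 0 ⇒ step 1: BDBB ⇒ A·AC·A·A
    B ↦ A
    D ↦ AC
    A ↦ BD  (constrained at step 1)
    C ↦ BB  (constrained at step 1)

A->BD, B->A, C->BB, D->AC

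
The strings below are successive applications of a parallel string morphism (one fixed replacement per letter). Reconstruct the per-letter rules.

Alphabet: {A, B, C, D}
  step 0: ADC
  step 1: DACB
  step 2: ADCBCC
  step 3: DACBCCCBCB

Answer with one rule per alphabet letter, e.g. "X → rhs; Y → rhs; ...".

  step 2 ⇒ step 3: ADCBCC ⇒ D·A·CB·CC·CB·CB
    A ↦ D
    B ↦ CC
    C ↦ CB
    D ↦ A

A->D, B->CC, C->CB, D->A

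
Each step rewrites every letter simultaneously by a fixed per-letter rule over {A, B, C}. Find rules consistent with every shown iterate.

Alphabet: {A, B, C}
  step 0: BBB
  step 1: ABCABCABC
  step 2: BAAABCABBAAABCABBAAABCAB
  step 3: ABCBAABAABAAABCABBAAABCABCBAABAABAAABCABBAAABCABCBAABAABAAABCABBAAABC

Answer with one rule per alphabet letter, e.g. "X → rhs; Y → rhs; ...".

  step 2 ⇒ step 3: BAAABCABBAAABCABBAAABCAB ⇒ ABC·BAA·BAA·BAA·ABC·AB·BAA·ABC·ABC·BAA·BAA·BAA·ABC·AB·BAA·ABC·ABC·BAA·BAA·BAA·ABC·AB·BAA·ABC
    A ↦ BAA
    B ↦ ABC
    C ↦ AB

A->BAA, B->ABC, C->AB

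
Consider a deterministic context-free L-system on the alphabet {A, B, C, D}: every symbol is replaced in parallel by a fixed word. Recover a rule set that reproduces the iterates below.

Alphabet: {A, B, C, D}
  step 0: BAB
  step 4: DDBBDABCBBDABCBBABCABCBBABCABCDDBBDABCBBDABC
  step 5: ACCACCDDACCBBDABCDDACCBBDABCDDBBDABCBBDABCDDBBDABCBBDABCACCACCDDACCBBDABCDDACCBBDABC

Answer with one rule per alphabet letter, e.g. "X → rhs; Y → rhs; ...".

A->BB, B->D, C->ABC, D->ACC

  step 4 ⇒ step 5: DDBBDABCBBDABCBBABCABCBBABCABCDDBBDABCBBDABC ⇒ ACC·ACC·D·D·ACC·BB·D·ABC·D·D·ACC·BB·D·ABC·D·D·BB·D·ABC·BB·D·ABC·D·D·BB·D·ABC·BB·D·ABC·ACC·ACC·D·D·ACC·BB·D·ABC·D·D·ACC·BB·D·ABC
    A ↦ BB
    B ↦ D
    C ↦ ABC
    D ↦ ACC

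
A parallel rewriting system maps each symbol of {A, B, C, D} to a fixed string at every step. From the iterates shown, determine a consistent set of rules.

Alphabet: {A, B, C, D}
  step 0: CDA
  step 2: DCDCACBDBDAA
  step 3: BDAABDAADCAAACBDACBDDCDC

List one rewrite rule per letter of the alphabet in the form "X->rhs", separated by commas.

A->DC, B->AC, C->AA, D->BD

  step 2 ⇒ step 3: DCDCACBDBDAA ⇒ BD·AA·BD·AA·DC·AA·AC·BD·AC·BD·DC·DC
    A ↦ DC
    B ↦ AC
    C ↦ AA
    D ↦ BD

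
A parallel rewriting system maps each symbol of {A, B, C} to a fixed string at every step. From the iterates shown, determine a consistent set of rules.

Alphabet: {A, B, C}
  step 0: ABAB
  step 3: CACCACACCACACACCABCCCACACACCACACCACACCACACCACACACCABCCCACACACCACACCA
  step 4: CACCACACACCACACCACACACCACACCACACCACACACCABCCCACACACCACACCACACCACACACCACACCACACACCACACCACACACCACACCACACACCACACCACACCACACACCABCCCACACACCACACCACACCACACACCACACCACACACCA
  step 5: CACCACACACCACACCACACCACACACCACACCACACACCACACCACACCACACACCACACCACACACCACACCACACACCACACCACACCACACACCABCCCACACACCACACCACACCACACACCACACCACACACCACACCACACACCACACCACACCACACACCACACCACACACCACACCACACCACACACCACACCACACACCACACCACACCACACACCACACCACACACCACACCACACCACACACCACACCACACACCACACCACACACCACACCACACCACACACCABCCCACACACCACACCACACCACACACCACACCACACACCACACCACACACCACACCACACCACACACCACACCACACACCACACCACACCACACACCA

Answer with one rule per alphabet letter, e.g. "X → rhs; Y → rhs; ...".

A->CCA, B->BCC, C->CA

  step 4 ⇒ step 5: CACCACACACCACACCACACACCACACCACACCACACACCABCCCACACACCACACCACACCACACACCACACCACACACCACACCACACACCACACCACACACCACACCACACCACACACCABCCCACACACCACACCACACCACACACCACACCACACACCA ⇒ CA·CCA·CA·CA·CCA·CA·CCA·CA·CCA·CA·CA·CCA·CA·CCA·CA·CA·CCA·CA·CCA·CA·CCA·CA·CA·CCA·CA·CCA·CA·CA·CCA·CA·CCA·CA·CA·CCA·CA·CCA·CA·CCA·CA·CA·CCA·BCC·CA·CA·CA·CCA·CA·CCA·CA·CCA·CA·CA·CCA·CA·CCA·CA·CA·CCA·CA·CCA·CA·CA·CCA·CA·CCA·CA·CCA·CA·CA·CCA·CA·CCA·CA·CA·CCA·CA·CCA·CA·CCA·CA·CA·CCA·CA·CCA·CA·CA·CCA·CA·CCA·CA·CCA·CA·CA·CCA·CA·CCA·CA·CA·CCA·CA·CCA·CA·CCA·CA·CA·CCA·CA·CCA·CA·CA·CCA·CA·CCA·CA·CA·CCA·CA·CCA·CA·CCA·CA·CA·CCA·BCC·CA·CA·CA·CCA·CA·CCA·CA·CCA·CA·CA·CCA·CA·CCA·CA·CA·CCA·CA·CCA·CA·CA·CCA·CA·CCA·CA·CCA·CA·CA·CCA·CA·CCA·CA·CA·CCA·CA·CCA·CA·CCA·CA·CA·CCA
    A ↦ CCA
    B ↦ BCC
    C ↦ CA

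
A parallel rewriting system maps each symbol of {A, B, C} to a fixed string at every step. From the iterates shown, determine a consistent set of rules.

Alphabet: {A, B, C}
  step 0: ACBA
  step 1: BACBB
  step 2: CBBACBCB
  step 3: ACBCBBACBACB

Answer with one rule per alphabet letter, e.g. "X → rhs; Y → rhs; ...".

  step 2 ⇒ step 3: CBBACBCB ⇒ A·CB·CB·B·A·CB·A·CB
    A ↦ B
    B ↦ CB
    C ↦ A

A->B, B->CB, C->A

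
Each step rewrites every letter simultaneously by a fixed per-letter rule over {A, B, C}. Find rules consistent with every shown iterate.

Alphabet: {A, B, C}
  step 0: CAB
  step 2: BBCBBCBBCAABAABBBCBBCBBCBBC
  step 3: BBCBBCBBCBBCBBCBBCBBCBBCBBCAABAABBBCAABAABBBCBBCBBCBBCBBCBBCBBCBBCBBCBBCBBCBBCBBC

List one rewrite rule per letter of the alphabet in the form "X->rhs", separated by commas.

  step 2 ⇒ step 3: BBCBBCBBCAABAABBBCBBCBBCBBC ⇒ BBC·BBC·BBC·BBC·BBC·BBC·BBC·BBC·BBC·AAB·AAB·BBC·AAB·AAB·BBC·BBC·BBC·BBC·BBC·BBC·BBC·BBC·BBC·BBC·BBC·BBC·BBC
    A ↦ AAB
    B ↦ BBC
    C ↦ BBC

A->AAB, B->BBC, C->BBC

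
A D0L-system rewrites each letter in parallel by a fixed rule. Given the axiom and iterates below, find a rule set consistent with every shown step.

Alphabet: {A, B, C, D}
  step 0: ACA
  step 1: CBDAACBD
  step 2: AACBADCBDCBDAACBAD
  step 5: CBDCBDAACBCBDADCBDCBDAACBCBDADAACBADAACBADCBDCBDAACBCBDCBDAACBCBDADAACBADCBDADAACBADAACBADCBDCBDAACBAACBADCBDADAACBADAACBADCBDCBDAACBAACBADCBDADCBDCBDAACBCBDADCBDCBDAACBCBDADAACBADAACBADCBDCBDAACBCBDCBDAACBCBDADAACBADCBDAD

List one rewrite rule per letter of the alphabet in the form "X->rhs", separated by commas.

A->CBD, B->CB, C->AA, D->AD

  step 1 ⇒ step 2: CBDAACBD ⇒ AA·CB·AD·CBD·CBD·AA·CB·AD
    A ↦ CBD
    B ↦ CB
    C ↦ AA
    D ↦ AD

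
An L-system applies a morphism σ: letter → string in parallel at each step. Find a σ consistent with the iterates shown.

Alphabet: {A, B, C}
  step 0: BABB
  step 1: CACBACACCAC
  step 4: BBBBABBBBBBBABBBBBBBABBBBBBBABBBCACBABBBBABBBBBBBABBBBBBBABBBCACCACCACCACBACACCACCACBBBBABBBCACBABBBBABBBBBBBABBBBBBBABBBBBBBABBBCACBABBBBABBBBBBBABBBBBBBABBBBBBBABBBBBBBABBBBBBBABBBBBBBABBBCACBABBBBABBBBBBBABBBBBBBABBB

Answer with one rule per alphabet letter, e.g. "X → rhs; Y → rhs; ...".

  step 0 ⇒ step 1: BABB ⇒ CAC·BA·CAC·CAC
    A ↦ BA
    B ↦ CAC
    C ↦ BBB  (constrained at step 1)

A->BA, B->CAC, C->BBB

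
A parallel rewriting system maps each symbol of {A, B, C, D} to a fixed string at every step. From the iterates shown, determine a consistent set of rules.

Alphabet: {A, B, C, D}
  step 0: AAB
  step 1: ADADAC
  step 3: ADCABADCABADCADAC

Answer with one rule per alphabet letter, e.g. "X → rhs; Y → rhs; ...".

  step 0 ⇒ step 1: AAB ⇒ AD·AD·AC
    A ↦ AD
    B ↦ AC
    C ↦ AB  (constrained at step 1)
    D ↦ C  (constrained at step 1)

A->AD, B->AC, C->AB, D->C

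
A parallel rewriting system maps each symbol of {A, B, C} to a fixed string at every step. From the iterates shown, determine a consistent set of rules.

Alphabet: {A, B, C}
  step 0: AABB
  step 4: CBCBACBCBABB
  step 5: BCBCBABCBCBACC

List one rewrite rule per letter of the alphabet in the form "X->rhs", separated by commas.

  step 4 ⇒ step 5: CBCBACBCBABB ⇒ B·C·B·C·BA·B·C·B·C·BA·C·C
    A ↦ BA
    B ↦ C
    C ↦ B

A->BA, B->C, C->B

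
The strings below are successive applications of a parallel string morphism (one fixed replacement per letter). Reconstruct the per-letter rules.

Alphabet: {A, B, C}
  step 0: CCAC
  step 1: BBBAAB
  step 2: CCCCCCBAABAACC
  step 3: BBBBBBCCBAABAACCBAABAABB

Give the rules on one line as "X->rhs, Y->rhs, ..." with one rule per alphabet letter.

  step 2 ⇒ step 3: CCCCCCBAABAACC ⇒ B·B·B·B·B·B·CC·BAA·BAA·CC·BAA·BAA·B·B
    A ↦ BAA
    B ↦ CC
    C ↦ B

A->BAA, B->CC, C->B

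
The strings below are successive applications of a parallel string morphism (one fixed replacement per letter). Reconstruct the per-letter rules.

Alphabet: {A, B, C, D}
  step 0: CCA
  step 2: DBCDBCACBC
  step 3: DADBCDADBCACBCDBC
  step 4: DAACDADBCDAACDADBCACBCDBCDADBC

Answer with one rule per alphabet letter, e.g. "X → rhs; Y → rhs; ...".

  step 3 ⇒ step 4: DADBCDADBCACBCDBC ⇒ DA·AC·DA·D·BC·DA·AC·DA·D·BC·AC·BC·D·BC·DA·D·BC
    A ↦ AC
    B ↦ D
    C ↦ BC
    D ↦ DA

A->AC, B->D, C->BC, D->DA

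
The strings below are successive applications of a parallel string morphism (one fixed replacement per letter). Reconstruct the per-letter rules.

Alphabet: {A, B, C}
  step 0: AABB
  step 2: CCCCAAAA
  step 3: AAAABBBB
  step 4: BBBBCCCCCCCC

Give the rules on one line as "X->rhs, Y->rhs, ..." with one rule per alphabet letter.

A->B, B->CC, C->A

  step 3 ⇒ step 4: AAAABBBB ⇒ B·B·B·B·CC·CC·CC·CC
    A ↦ B
    B ↦ CC
  step 2 ⇒ step 3: CCCCAAAA ⇒ A·A·A·A·B·B·B·B
    C ↦ A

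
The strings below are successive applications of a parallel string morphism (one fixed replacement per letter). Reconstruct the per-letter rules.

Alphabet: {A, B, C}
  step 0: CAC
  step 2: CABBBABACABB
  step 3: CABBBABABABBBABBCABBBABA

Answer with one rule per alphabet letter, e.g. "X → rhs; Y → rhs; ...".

  step 2 ⇒ step 3: CABBBABACABB ⇒ CA·BB·BA·BA·BA·BB·BA·BB·CA·BB·BA·BA
    A ↦ BB
    B ↦ BA
    C ↦ CA

A->BB, B->BA, C->CA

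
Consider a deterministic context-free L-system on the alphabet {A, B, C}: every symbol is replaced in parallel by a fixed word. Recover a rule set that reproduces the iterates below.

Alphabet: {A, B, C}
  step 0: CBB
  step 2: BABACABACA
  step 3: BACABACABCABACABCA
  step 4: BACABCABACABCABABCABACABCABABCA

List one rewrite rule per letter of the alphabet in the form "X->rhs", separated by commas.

  step 3 ⇒ step 4: BACABACABCABACABCA ⇒ BA·CA·B·CA·BA·CA·B·CA·BA·B·CA·BA·CA·B·CA·BA·B·CA
    A ↦ CA
    B ↦ BA
    C ↦ B

A->CA, B->BA, C->B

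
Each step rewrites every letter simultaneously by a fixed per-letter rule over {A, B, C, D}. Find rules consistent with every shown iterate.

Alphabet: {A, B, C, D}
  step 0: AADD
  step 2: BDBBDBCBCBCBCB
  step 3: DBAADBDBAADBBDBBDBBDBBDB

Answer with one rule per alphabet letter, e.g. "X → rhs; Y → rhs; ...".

A->CB, B->DB, C->B, D->AA

  step 2 ⇒ step 3: BDBBDBCBCBCBCB ⇒ DB·AA·DB·DB·AA·DB·B·DB·B·DB·B·DB·B·DB
    B ↦ DB
    C ↦ B
    D ↦ AA
    A ↦ CB  (constrained at step 0)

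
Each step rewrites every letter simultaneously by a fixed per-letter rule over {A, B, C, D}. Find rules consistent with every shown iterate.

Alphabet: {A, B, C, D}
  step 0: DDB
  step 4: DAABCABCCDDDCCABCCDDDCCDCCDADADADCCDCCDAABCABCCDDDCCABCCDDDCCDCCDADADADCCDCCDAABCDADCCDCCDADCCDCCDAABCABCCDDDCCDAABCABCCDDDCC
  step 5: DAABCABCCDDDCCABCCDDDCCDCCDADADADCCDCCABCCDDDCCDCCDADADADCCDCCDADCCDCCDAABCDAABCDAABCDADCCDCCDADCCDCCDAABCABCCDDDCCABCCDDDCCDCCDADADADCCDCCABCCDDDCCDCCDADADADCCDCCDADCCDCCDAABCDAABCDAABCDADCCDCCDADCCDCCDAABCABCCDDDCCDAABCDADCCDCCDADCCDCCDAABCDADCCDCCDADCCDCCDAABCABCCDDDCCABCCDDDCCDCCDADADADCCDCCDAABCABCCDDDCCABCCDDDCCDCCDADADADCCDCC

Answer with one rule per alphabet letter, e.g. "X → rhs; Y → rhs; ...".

A->ABC, B->CDD, C->DCC, D->DA

  step 4 ⇒ step 5: DAABCABCCDDDCCABCCDDDCCDCCDADADADCCDCCDAABCABCCDDDCCABCCDDDCCDCCDADADADCCDCCDAABCDADCCDCCDADCCDCCDAABCABCCDDDCCDAABCABCCDDDCC ⇒ DA·ABC·ABC·CDD·DCC·ABC·CDD·DCC·DCC·DA·DA·DA·DCC·DCC·ABC·CDD·DCC·DCC·DA·DA·DA·DCC·DCC·DA·DCC·DCC·DA·ABC·DA·ABC·DA·ABC·DA·DCC·DCC·DA·DCC·DCC·DA·ABC·ABC·CDD·DCC·ABC·CDD·DCC·DCC·DA·DA·DA·DCC·DCC·ABC·CDD·DCC·DCC·DA·DA·DA·DCC·DCC·DA·DCC·DCC·DA·ABC·DA·ABC·DA·ABC·DA·DCC·DCC·DA·DCC·DCC·DA·ABC·ABC·CDD·DCC·DA·ABC·DA·DCC·DCC·DA·DCC·DCC·DA·ABC·DA·DCC·DCC·DA·DCC·DCC·DA·ABC·ABC·CDD·DCC·ABC·CDD·DCC·DCC·DA·DA·DA·DCC·DCC·DA·ABC·ABC·CDD·DCC·ABC·CDD·DCC·DCC·DA·DA·DA·DCC·DCC
    A ↦ ABC
    B ↦ CDD
    C ↦ DCC
    D ↦ DA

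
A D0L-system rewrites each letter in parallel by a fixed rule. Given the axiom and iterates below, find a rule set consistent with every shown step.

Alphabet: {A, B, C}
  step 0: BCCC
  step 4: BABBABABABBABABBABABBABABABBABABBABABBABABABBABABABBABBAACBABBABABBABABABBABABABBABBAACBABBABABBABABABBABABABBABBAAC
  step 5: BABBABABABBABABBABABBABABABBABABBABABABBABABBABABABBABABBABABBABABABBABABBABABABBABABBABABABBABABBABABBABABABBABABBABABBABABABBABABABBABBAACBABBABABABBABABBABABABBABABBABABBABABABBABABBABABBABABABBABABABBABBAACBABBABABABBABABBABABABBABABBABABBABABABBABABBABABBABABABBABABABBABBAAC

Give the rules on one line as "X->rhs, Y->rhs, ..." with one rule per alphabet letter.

A->BBA, B->BA, C->AC

  step 4 ⇒ step 5: BABBABABABBABABBABABBABABABBABABBABABBABABABBABABABBABBAACBABBABABBABABABBABABABBABBAACBABBABABBABABABBABABABBABBAAC ⇒ BA·BBA·BA·BA·BBA·BA·BBA·BA·BBA·BA·BA·BBA·BA·BBA·BA·BA·BBA·BA·BBA·BA·BA·BBA·BA·BBA·BA·BBA·BA·BA·BBA·BA·BBA·BA·BA·BBA·BA·BBA·BA·BA·BBA·BA·BBA·BA·BBA·BA·BA·BBA·BA·BBA·BA·BBA·BA·BA·BBA·BA·BA·BBA·BBA·AC·BA·BBA·BA·BA·BBA·BA·BBA·BA·BA·BBA·BA·BBA·BA·BBA·BA·BA·BBA·BA·BBA·BA·BBA·BA·BA·BBA·BA·BA·BBA·BBA·AC·BA·BBA·BA·BA·BBA·BA·BBA·BA·BA·BBA·BA·BBA·BA·BBA·BA·BA·BBA·BA·BBA·BA·BBA·BA·BA·BBA·BA·BA·BBA·BBA·AC
    A ↦ BBA
    B ↦ BA
    C ↦ AC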